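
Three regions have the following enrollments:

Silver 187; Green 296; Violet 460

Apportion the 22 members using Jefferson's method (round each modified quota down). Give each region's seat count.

Standard divisor 943/22 ≈ 42.864; standard quotas: Silver 4.363, Green 6.906, Violet 10.732.
Rounding down gives 4, 6, 10 = 20 seats, so the divisor must be adjusted.
With modified divisor 40: modified quotas Silver 4.675, Green 7.400, Violet 11.500.
Rounding down: Silver 4, Green 7, Violet 11 (total 22).

Silver=4; Green=7; Violet=11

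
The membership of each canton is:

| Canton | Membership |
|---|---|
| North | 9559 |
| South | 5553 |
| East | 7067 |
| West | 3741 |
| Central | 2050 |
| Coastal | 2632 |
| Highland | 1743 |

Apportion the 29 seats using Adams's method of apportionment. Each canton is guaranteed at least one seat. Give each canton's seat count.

North 8, South 5, East 6, West 3, Central 2, Coastal 3, Highland 2

Standard divisor 32345/29 ≈ 1115.345; standard quotas: North 8.570, South 4.979, East 6.336, West 3.354, Central 1.838, Coastal 2.360, Highland 1.563.
Rounding up gives 9, 5, 7, 4, 2, 3, 2 = 32 seats, so the divisor must be adjusted.
With modified divisor 1300: modified quotas North 7.353, South 4.272, East 5.436, West 2.878, Central 1.577, Coastal 2.025, Highland 1.341.
Rounding up: North 8, South 5, East 6, West 3, Central 2, Coastal 3, Highland 2 (total 29).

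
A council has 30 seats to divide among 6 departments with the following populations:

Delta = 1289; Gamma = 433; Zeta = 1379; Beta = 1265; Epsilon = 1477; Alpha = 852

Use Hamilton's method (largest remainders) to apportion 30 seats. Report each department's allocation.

Delta 6, Gamma 2, Zeta 6, Beta 6, Epsilon 6, Alpha 4

Total 6695; standard divisor 6695/30 ≈ 223.167.
Standard quotas: Delta 5.776, Gamma 1.940, Zeta 6.179, Beta 5.668, Epsilon 6.618, Alpha 3.818.
Lower quotas: Delta 5, Gamma 1, Zeta 6, Beta 5, Epsilon 6, Alpha 3 (sum 26, leaving 4 seats).
Remainders in descending order: Gamma 0.940, Alpha 0.818, Delta 0.776, Beta 0.668, Epsilon 0.618, Zeta 0.179.
The surplus seats go to Gamma, Alpha, Delta, Beta.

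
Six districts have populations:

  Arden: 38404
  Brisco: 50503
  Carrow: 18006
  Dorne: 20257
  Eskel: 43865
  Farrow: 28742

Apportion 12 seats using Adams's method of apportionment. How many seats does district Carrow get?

1

Standard divisor 199777/12 ≈ 16648.083; standard quotas: Arden 2.307, Brisco 3.034, Carrow 1.082, Dorne 1.217, Eskel 2.635, Farrow 1.726.
Rounding up gives 3, 4, 2, 2, 3, 2 = 16 seats, so the divisor must be adjusted.
With modified divisor 21100: modified quotas Arden 1.820, Brisco 2.394, Carrow 0.853, Dorne 0.960, Eskel 2.079, Farrow 1.362.
Rounding up: Arden 2, Brisco 3, Carrow 1, Dorne 1, Eskel 3, Farrow 2 (total 12).
Carrow receives 1.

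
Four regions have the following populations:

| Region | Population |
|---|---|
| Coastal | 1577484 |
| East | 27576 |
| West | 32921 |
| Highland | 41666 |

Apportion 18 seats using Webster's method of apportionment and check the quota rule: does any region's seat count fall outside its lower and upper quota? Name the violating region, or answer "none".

Coastal

Standard quotas: Coastal 16.905, East 0.296, West 0.353, Highland 0.447.
Webster allocation: Coastal 18, East 0, West 0, Highland 0.
Coastal has quota 16.905 (lower 16, upper 17) but receives 18 — outside the quota interval.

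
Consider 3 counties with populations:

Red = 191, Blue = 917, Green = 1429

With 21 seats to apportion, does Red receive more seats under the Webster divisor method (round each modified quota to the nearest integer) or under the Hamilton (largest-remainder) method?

Webster

Webster: Red 2, Blue 7, Green 12.
Hamilton: Red 1, Blue 8, Green 12.
Red gets 2 under Webster and 1 under Hamilton.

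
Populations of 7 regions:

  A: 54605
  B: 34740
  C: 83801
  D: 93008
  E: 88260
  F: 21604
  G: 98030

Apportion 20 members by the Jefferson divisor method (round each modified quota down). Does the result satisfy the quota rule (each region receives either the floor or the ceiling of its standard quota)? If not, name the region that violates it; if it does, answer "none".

Standard quotas: A 2.304, B 1.466, C 3.536, D 3.924, E 3.724, F 0.911, G 4.136.
Jefferson allocation: A 2, B 1, C 4, D 4, E 4, F 1, G 4.
Every allocation lies between the lower and upper quota.

none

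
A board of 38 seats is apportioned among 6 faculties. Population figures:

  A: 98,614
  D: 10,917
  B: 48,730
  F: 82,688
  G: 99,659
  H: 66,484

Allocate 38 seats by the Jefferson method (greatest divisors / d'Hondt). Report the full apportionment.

Standard divisor 407092/38 ≈ 10712.947; standard quotas: A 9.205, D 1.019, B 4.549, F 7.719, G 9.303, H 6.206.
Rounding down gives 9, 1, 4, 7, 9, 6 = 36 seats, so the divisor must be adjusted.
With modified divisor 9900: modified quotas A 9.961, D 1.103, B 4.922, F 8.352, G 10.067, H 6.716.
Rounding down: A 9, D 1, B 4, F 8, G 10, H 6 (total 38).

A: 9, D: 1, B: 4, F: 8, G: 10, H: 6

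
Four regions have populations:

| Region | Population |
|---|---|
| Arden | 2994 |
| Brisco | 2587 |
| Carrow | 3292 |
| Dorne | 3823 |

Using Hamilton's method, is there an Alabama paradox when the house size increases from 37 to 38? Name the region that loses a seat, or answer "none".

none

At 37 seats: Arden 9, Brisco 7, Carrow 10, Dorne 11.
At 38 seats: Arden 9, Brisco 8, Carrow 10, Dorne 11.
No region's allocation decreased.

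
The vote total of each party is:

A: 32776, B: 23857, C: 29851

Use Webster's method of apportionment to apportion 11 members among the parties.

Standard divisor 86484/11 ≈ 7862.182; standard quotas: A 4.169, B 3.034, C 3.797.
Rounding to the nearest integer gives A 4, B 3, C 4 — total 11, matching the house size, so no adjustment is needed.

A 4, B 3, C 4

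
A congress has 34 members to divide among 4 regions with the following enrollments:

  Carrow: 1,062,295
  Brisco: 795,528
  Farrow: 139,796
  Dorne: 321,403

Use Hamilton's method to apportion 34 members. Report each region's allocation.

Carrow=15; Brisco=12; Farrow=2; Dorne=5

The standard divisor is 2319022/34 ≈ 68206.529.
Standard quotas: Carrow 15.5747, Brisco 11.6635, Farrow 2.0496, Dorne 4.7122.
Lower quotas: Carrow 15, Brisco 11, Farrow 2, Dorne 4 (sum 32, leaving 2 seats).
Remainders in descending order: Dorne 0.7122, Brisco 0.6635, Carrow 0.5747, Farrow 0.0496.
The surplus seats go to Dorne, Brisco.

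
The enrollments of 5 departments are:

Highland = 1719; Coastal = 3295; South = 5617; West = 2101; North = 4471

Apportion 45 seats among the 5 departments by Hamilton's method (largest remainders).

Total 17203; standard divisor 17203/45 ≈ 382.289.
Standard quotas: Highland 4.4966, Coastal 8.6191, South 14.6931, West 5.4958, North 11.6953.
Lower quotas: Highland 4, Coastal 8, South 14, West 5, North 11 (sum 42, leaving 3 seats).
Remainders in descending order: North 0.6953, South 0.6931, Coastal 0.6191, Highland 0.4966, West 0.4958.
Largest remainders: North, South, Coastal receive the extra seats.

Highland 4, Coastal 9, South 15, West 5, North 12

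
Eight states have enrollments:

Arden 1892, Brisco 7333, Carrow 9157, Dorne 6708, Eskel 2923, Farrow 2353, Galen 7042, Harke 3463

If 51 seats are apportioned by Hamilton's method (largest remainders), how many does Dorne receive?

Standard divisor: 40871 ÷ 51 ≈ 801.392.
Standard quotas: Arden 2.3609, Brisco 9.1503, Carrow 11.4264, Dorne 8.3704, Eskel 3.6474, Farrow 2.9361, Galen 8.7872, Harke 4.3212.
Lower quotas: Arden 2, Brisco 9, Carrow 11, Dorne 8, Eskel 3, Farrow 2, Galen 8, Harke 4 (sum 47, leaving 4 seats).
Remainders in descending order: Farrow 0.9361, Galen 0.7872, Eskel 0.6474, Carrow 0.4264, Dorne 0.3704, Arden 0.3609, Harke 0.3212, Brisco 0.1503.
Largest remainders: Farrow, Galen, Eskel, Carrow receive the extra seats.
Dorne receives 8.

8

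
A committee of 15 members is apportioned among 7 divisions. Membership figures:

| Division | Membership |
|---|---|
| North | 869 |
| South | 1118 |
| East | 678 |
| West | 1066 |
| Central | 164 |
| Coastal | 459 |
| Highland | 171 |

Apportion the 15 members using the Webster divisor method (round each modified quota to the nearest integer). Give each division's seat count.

Standard divisor 4525/15 ≈ 301.667; standard quotas: North 2.881, South 3.706, East 2.248, West 3.534, Central 0.544, Coastal 1.522, Highland 0.567.
Rounding to the nearest integer gives 3, 4, 2, 4, 1, 2, 1 = 17 seats, so the divisor must be adjusted.
With modified divisor 313: modified quotas North 2.776, South 3.572, East 2.166, West 3.406, Central 0.524, Coastal 1.466, Highland 0.546.
Rounding to the nearest integer: North 3, South 4, East 2, West 3, Central 1, Coastal 1, Highland 1 (total 15).

North 3, South 4, East 2, West 3, Central 1, Coastal 1, Highland 1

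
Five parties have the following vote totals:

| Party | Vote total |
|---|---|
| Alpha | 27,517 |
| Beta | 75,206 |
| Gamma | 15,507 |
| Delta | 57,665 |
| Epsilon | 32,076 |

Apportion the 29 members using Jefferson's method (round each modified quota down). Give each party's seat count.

Standard divisor 207971/29 ≈ 7171.414; standard quotas: Alpha 3.837, Beta 10.487, Gamma 2.162, Delta 8.041, Epsilon 4.473.
Rounding down gives 3, 10, 2, 8, 4 = 27 seats, so the divisor must be adjusted.
With modified divisor 6600: modified quotas Alpha 4.169, Beta 11.395, Gamma 2.350, Delta 8.737, Epsilon 4.860.
Rounding down: Alpha 4, Beta 11, Gamma 2, Delta 8, Epsilon 4 (total 29).

Alpha=4, Beta=11, Gamma=2, Delta=8, Epsilon=4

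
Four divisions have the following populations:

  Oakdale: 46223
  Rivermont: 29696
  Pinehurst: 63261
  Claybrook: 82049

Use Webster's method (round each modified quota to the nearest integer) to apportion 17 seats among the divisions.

Standard divisor 221229/17 ≈ 13013.471; standard quotas: Oakdale 3.552, Rivermont 2.282, Pinehurst 4.861, Claybrook 6.305.
Rounding to the nearest integer gives Oakdale 4, Rivermont 2, Pinehurst 5, Claybrook 6 — total 17, matching the house size, so no adjustment is needed.

Oakdale 4; Rivermont 2; Pinehurst 5; Claybrook 6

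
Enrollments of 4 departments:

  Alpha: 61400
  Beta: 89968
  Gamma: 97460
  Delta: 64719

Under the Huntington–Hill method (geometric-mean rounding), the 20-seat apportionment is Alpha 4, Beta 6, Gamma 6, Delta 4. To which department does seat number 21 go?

Gamma

Priority for the next seat is population ÷ (√(s·(s+1))).
Priorities: Alpha 13729.457, Beta 13882.364, Gamma 15038.404, Delta 14471.608.
Highest priority: Gamma.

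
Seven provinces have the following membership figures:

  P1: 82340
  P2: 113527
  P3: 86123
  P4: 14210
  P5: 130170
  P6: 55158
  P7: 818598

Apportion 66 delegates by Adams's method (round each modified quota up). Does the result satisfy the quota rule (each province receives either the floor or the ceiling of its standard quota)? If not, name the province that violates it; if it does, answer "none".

P7

Standard quotas: P1 4.180, P2 5.763, P3 4.372, P4 0.721, P5 6.608, P6 2.800, P7 41.556.
Adams allocation: P1 4, P2 6, P3 5, P4 1, P5 7, P6 3, P7 40.
P7 has quota 41.556 (lower 41, upper 42) but receives 40 — outside the quota interval.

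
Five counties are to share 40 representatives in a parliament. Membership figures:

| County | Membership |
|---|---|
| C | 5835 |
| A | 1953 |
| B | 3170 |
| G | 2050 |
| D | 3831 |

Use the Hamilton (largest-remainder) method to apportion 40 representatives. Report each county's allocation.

C: 14, A: 5, B: 7, G: 5, D: 9

Total 16839; standard divisor 16839/40 ≈ 420.975.
Standard quotas: C 13.8607, A 4.6392, B 7.5301, G 4.8696, D 9.1003.
Lower quotas: C 13, A 4, B 7, G 4, D 9 (sum 37, leaving 3 seats).
Remainders in descending order: G 0.8696, C 0.8607, A 0.6392, B 0.5301, D 0.1003.
Largest remainders: G, C, A receive the extra seats.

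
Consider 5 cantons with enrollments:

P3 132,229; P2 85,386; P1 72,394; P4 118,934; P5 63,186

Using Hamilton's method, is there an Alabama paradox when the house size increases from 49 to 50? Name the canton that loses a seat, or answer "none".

At 49 seats: P3 14, P2 9, P1 7, P4 12, P5 7.
At 50 seats: P3 14, P2 9, P1 8, P4 12, P5 7.
No canton's allocation decreased.

none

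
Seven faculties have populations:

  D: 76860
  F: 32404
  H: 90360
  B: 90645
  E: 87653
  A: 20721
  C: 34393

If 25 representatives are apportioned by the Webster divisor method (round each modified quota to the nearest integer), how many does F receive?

2

Standard divisor 433036/25 ≈ 17321.44; standard quotas: D 4.437, F 1.871, H 5.217, B 5.233, E 5.060, A 1.196, C 1.986.
Rounding to the nearest integer gives 4, 2, 5, 5, 5, 1, 2 = 24 seats, so the divisor must be adjusted.
With modified divisor 16800: modified quotas D 4.575, F 1.929, H 5.379, B 5.396, E 5.217, A 1.233, C 2.047.
Rounding to the nearest integer: D 5, F 2, H 5, B 5, E 5, A 1, C 2 (total 25).
F receives 2.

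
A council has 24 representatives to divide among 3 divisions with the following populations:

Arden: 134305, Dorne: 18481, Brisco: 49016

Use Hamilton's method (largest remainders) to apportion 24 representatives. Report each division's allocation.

Total 201802; standard divisor 201802/24 ≈ 8408.417.
Standard quotas: Arden 15.9727, Dorne 2.1979, Brisco 5.8294.
Lower quotas: Arden 15, Dorne 2, Brisco 5 (sum 22, leaving 2 seats).
Remainders in descending order: Arden 0.9727, Brisco 0.8294, Dorne 0.1979.
Largest remainders: Arden, Brisco receive the extra seats.

Arden=16; Dorne=2; Brisco=6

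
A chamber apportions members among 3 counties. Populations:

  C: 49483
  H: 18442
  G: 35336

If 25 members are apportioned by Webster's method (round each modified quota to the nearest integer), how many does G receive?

9

Standard divisor 103261/25 ≈ 4130.44; standard quotas: C 11.980, H 4.465, G 8.555.
Rounding to the nearest integer gives C 12, H 4, G 9 — total 25, matching the house size, so no adjustment is needed.
G receives 9.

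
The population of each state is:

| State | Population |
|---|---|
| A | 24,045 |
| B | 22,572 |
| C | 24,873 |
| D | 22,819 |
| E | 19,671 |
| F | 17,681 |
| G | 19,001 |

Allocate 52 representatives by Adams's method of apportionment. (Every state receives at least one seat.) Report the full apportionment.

A: 8, B: 8, C: 8, D: 8, E: 7, F: 6, G: 7

Standard divisor 150662/52 ≈ 2897.346; standard quotas: A 8.299, B 7.791, C 8.585, D 7.876, E 6.789, F 6.102, G 6.558.
Rounding up gives 9, 8, 9, 8, 7, 7, 7 = 55 seats, so the divisor must be adjusted.
With modified divisor 3140: modified quotas A 7.658, B 7.189, C 7.921, D 7.267, E 6.265, F 5.631, G 6.051.
Rounding up: A 8, B 8, C 8, D 8, E 7, F 6, G 7 (total 52).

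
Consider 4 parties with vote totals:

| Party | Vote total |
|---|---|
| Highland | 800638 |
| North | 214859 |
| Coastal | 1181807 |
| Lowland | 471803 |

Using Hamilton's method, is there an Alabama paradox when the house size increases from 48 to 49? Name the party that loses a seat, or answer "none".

At 48 seats: Highland 14, North 4, Coastal 21, Lowland 9.
At 49 seats: Highland 15, North 4, Coastal 22, Lowland 8.
Lowland drops from 9 to 8.

Lowland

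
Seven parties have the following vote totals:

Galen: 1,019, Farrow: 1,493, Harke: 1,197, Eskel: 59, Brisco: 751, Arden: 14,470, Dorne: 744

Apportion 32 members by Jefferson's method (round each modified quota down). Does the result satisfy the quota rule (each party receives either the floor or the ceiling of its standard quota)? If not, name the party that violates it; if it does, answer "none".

Standard quotas: Galen 1.652, Farrow 2.421, Harke 1.941, Eskel 0.096, Brisco 1.218, Arden 23.465, Dorne 1.207.
Jefferson allocation: Galen 1, Farrow 2, Harke 2, Eskel 0, Brisco 1, Arden 25, Dorne 1.
Arden has quota 23.465 (lower 23, upper 24) but receives 25 — outside the quota interval.

Arden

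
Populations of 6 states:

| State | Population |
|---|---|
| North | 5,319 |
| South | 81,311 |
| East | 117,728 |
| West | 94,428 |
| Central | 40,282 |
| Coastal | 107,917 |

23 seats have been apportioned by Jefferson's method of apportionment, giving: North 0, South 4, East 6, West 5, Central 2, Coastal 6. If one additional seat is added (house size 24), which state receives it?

Priority for the next seat is population ÷ (current seats + 1).
Priorities: North 5319.000, South 16262.200, East 16818.286, West 15738.000, Central 13427.333, Coastal 15416.714.
Highest priority: East.

East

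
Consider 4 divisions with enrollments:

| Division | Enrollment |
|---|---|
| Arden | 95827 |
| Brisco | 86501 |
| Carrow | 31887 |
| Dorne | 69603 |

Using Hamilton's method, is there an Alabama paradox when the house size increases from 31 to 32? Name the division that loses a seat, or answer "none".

At 31 seats: Arden 10, Brisco 9, Carrow 4, Dorne 8.
At 32 seats: Arden 11, Brisco 10, Carrow 3, Dorne 8.
Carrow drops from 4 to 3.

Carrow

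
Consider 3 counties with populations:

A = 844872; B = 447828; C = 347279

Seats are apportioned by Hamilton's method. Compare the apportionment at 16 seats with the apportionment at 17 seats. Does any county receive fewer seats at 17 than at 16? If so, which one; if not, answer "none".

C

At 16 seats: A 8, B 4, C 4.
At 17 seats: A 9, B 5, C 3.
C drops from 4 to 3.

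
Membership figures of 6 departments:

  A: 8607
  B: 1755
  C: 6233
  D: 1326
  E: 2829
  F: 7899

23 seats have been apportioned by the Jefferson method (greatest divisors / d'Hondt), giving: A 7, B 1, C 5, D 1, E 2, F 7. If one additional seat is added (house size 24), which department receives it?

A

Priority for the next seat is population ÷ (current seats + 1).
Priorities: A 1075.875, B 877.500, C 1038.833, D 663.000, E 943.000, F 987.375.
Highest priority: A.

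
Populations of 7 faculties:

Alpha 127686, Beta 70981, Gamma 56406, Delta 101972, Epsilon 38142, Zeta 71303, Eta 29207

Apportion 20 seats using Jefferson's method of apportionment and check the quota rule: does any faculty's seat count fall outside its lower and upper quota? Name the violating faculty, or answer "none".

Standard quotas: Alpha 5.152, Beta 2.864, Gamma 2.276, Delta 4.114, Epsilon 1.539, Zeta 2.877, Eta 1.178.
Jefferson allocation: Alpha 6, Beta 3, Gamma 2, Delta 4, Epsilon 1, Zeta 3, Eta 1.
Every allocation lies between the lower and upper quota.

none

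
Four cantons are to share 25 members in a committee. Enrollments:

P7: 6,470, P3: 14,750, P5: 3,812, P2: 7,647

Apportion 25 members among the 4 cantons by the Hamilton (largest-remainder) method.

The standard divisor is 32679/25 ≈ 1307.16.
Standard quotas: P7 4.9497, P3 11.2840, P5 2.9162, P2 5.8501.
Lower quotas: P7 4, P3 11, P5 2, P2 5 (sum 22, leaving 3 seats).
Remainders in descending order: P7 0.9497, P5 0.9162, P2 0.8501, P3 0.2840.
Largest remainders: P7, P5, P2 receive the extra seats.

P7 5, P3 11, P5 3, P2 6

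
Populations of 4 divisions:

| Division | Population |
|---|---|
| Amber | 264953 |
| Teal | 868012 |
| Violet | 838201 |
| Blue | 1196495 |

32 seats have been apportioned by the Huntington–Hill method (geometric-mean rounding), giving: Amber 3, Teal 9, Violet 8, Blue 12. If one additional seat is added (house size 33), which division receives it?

Violet

Priority for the next seat is population ÷ (√(s·(s+1))).
Priorities: Amber 76485.343, Teal 91496.499, Violet 98782.935, Blue 95796.268.
Highest priority: Violet.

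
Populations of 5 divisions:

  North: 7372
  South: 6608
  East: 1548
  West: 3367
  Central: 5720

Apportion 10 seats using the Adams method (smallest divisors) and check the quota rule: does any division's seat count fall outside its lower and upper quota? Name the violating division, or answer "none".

Standard quotas: North 2.995, South 2.685, East 0.629, West 1.368, Central 2.324.
Adams allocation: North 3, South 2, East 1, West 2, Central 2.
Every allocation lies between the lower and upper quota.

none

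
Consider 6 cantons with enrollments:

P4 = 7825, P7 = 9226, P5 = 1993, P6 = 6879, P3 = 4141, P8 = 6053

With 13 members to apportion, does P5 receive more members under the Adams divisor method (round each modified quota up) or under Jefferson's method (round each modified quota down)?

Adams

Adams: P4 3, P7 3, P5 1, P6 2, P3 2, P8 2.
Jefferson: P4 3, P7 4, P5 0, P6 3, P3 1, P8 2.
P5 gets 1 under Adams and 0 under Jefferson.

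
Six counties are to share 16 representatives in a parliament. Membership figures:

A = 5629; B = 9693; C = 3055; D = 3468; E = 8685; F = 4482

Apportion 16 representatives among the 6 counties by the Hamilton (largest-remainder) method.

Standard divisor: 35012 ÷ 16 ≈ 2188.25.
Standard quotas: A 2.5724, B 4.4296, C 1.3961, D 1.5848, E 3.9689, F 2.0482.
Lower quotas: A 2, B 4, C 1, D 1, E 3, F 2 (sum 13, leaving 3 seats).
Remainders in descending order: E 0.9689, D 0.5848, A 0.5724, B 0.4296, C 0.3961, F 0.0482.
Largest remainders: E, D, A receive the extra seats.

A 3; B 4; C 1; D 2; E 4; F 2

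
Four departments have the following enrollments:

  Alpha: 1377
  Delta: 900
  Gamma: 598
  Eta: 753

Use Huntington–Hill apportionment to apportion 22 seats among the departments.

With divisor 166: modified quotas Alpha 8.295, Delta 5.422, Gamma 3.602, Eta 4.536.
Geometric-mean thresholds: Alpha √(8·9)=8.485, Delta √(5·6)=5.477, Gamma √(3·4)=3.464, Eta √(4·5)=4.472.
Each quota rounded against its threshold gives Alpha 8, Delta 5, Gamma 4, Eta 5 (total 22).

Alpha 8; Delta 5; Gamma 4; Eta 5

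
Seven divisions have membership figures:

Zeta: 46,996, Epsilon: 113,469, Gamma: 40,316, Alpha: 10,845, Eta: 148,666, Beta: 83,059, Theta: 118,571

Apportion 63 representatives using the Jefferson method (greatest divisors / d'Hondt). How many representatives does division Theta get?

Standard divisor 561922/63 ≈ 8919.397; standard quotas: Zeta 5.269, Epsilon 12.722, Gamma 4.520, Alpha 1.216, Eta 16.668, Beta 9.312, Theta 13.294.
Rounding down gives 5, 12, 4, 1, 16, 9, 13 = 60 seats, so the divisor must be adjusted.
With modified divisor 8400: modified quotas Zeta 5.595, Epsilon 13.508, Gamma 4.800, Alpha 1.291, Eta 17.698, Beta 9.888, Theta 14.116.
Rounding down: Zeta 5, Epsilon 13, Gamma 4, Alpha 1, Eta 17, Beta 9, Theta 14 (total 63).
Theta receives 14.

14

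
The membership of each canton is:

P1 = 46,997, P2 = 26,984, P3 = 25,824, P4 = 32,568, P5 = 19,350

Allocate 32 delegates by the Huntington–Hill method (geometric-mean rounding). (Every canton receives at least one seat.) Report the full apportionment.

With divisor 4821: modified quotas P1 9.748, P2 5.597, P3 5.357, P4 6.755, P5 4.014.
Geometric-mean thresholds: P1 √(9·10)=9.487, P2 √(5·6)=5.477, P3 √(5·6)=5.477, P4 √(6·7)=6.481, P5 √(4·5)=4.472.
Each quota rounded against its threshold gives P1 10, P2 6, P3 5, P4 7, P5 4 (total 32).

P1=10, P2=6, P3=5, P4=7, P5=4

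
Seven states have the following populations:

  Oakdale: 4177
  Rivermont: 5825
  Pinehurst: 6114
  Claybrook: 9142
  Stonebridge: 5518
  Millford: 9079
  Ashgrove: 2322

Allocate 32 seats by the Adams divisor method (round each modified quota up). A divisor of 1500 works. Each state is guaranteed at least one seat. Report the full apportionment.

With modified divisor 1500: modified quotas Oakdale 2.785, Rivermont 3.883, Pinehurst 4.076, Claybrook 6.095, Stonebridge 3.679, Millford 6.053, Ashgrove 1.548.
Rounding up: Oakdale 3, Rivermont 4, Pinehurst 5, Claybrook 7, Stonebridge 4, Millford 7, Ashgrove 2 (total 32).

Oakdale: 3, Rivermont: 4, Pinehurst: 5, Claybrook: 7, Stonebridge: 4, Millford: 7, Ashgrove: 2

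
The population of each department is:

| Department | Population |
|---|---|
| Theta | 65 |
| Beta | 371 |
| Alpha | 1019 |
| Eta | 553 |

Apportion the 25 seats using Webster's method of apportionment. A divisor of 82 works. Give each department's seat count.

Theta 1, Beta 5, Alpha 12, Eta 7

With modified divisor 82: modified quotas Theta 0.793, Beta 4.524, Alpha 12.427, Eta 6.744.
Rounding to the nearest integer: Theta 1, Beta 5, Alpha 12, Eta 7 (total 25).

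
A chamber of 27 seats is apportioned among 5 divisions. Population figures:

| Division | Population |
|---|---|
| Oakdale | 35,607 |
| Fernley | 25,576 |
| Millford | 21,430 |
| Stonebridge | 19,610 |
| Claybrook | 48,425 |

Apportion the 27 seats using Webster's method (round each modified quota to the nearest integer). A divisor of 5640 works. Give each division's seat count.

Oakdale 6; Fernley 5; Millford 4; Stonebridge 3; Claybrook 9

With modified divisor 5640: modified quotas Oakdale 6.313, Fernley 4.535, Millford 3.800, Stonebridge 3.477, Claybrook 8.586.
Rounding to the nearest integer: Oakdale 6, Fernley 5, Millford 4, Stonebridge 3, Claybrook 9 (total 27).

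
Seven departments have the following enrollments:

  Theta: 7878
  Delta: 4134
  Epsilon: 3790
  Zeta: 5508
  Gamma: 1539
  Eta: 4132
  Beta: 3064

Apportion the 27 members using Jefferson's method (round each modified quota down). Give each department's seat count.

Theta 7, Delta 4, Epsilon 3, Zeta 5, Gamma 1, Eta 4, Beta 3

Standard divisor 30045/27 ≈ 1112.778; standard quotas: Theta 7.080, Delta 3.715, Epsilon 3.406, Zeta 4.950, Gamma 1.383, Eta 3.713, Beta 2.753.
Rounding down gives 7, 3, 3, 4, 1, 3, 2 = 23 seats, so the divisor must be adjusted.
With modified divisor 1000: modified quotas Theta 7.878, Delta 4.134, Epsilon 3.790, Zeta 5.508, Gamma 1.539, Eta 4.132, Beta 3.064.
Rounding down: Theta 7, Delta 4, Epsilon 3, Zeta 5, Gamma 1, Eta 4, Beta 3 (total 27).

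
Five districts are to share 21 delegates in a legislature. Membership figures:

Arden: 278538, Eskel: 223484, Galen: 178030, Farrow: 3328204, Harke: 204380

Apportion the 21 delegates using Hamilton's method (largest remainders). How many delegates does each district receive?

Arden=1, Eskel=1, Galen=1, Farrow=17, Harke=1

The standard divisor is 4212636/21 ≈ 200601.714.
Standard quotas: Arden 1.3885, Eskel 1.1141, Galen 0.8875, Farrow 16.5911, Harke 1.0188.
Lower quotas: Arden 1, Eskel 1, Galen 0, Farrow 16, Harke 1 (sum 19, leaving 2 seats).
Remainders in descending order: Galen 0.8875, Farrow 0.5911, Arden 0.3885, Eskel 0.1141, Harke 0.0188.
The surplus seats go to Galen, Farrow.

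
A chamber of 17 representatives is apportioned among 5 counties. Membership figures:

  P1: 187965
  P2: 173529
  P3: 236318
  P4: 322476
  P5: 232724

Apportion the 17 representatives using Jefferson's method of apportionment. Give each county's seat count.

Standard divisor 1153012/17 ≈ 67824.235; standard quotas: P1 2.771, P2 2.559, P3 3.484, P4 4.755, P5 3.431.
Rounding down gives 2, 2, 3, 4, 3 = 14 seats, so the divisor must be adjusted.
With modified divisor 58600: modified quotas P1 3.208, P2 2.961, P3 4.033, P4 5.503, P5 3.971.
Rounding down: P1 3, P2 2, P3 4, P4 5, P5 3 (total 17).

P1: 3, P2: 2, P3: 4, P4: 5, P5: 3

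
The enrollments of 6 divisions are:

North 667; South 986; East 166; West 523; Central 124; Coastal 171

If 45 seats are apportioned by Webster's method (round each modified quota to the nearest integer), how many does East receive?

3

Standard divisor 2637/45 ≈ 58.6; standard quotas: North 11.382, South 16.826, East 2.833, West 8.925, Central 2.116, Coastal 2.918.
Rounding to the nearest integer gives North 11, South 17, East 3, West 9, Central 2, Coastal 3 — total 45, matching the house size, so no adjustment is needed.
East receives 3.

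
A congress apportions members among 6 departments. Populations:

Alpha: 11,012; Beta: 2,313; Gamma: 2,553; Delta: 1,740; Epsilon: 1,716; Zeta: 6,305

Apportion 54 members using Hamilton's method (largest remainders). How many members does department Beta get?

5

Standard divisor: 25639 ÷ 54 ≈ 474.796.
Standard quotas: Alpha 23.1931, Beta 4.8716, Gamma 5.3770, Delta 3.6647, Epsilon 3.6142, Zeta 13.2794.
Lower quotas: Alpha 23, Beta 4, Gamma 5, Delta 3, Epsilon 3, Zeta 13 (sum 51, leaving 3 seats).
Remainders in descending order: Beta 0.8716, Delta 0.6647, Epsilon 0.6142, Gamma 0.3770, Zeta 0.2794, Alpha 0.1931.
Largest remainders: Beta, Delta, Epsilon receive the extra seats.
Beta receives 5.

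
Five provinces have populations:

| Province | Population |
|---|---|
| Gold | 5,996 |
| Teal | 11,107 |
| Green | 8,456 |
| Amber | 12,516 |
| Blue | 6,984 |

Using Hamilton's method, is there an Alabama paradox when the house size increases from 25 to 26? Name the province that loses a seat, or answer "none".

none

At 25 seats: Gold 3, Teal 6, Green 5, Amber 7, Blue 4.
At 26 seats: Gold 4, Teal 6, Green 5, Amber 7, Blue 4.
No province's allocation decreased.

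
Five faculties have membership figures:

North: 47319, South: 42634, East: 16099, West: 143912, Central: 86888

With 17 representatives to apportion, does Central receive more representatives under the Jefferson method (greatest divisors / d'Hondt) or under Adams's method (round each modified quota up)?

Jefferson

Jefferson: North 2, South 2, East 0, West 8, Central 5.
Adams: North 3, South 2, East 1, West 7, Central 4.
Central gets 5 under Jefferson and 4 under Adams.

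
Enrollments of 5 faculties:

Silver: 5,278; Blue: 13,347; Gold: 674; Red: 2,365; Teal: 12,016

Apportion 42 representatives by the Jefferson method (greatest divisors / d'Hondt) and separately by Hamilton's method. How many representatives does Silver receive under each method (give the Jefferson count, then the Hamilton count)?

Jefferson: Silver 7, Blue 17, Gold 0, Red 3, Teal 15.
Hamilton: Silver 6, Blue 17, Gold 1, Red 3, Teal 15.
Silver gets 7 under Jefferson and 6 under Hamilton.

7 and 6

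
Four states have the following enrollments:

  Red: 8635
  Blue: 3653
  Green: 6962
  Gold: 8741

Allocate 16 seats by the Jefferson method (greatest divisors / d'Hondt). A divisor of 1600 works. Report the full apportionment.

Red=5; Blue=2; Green=4; Gold=5

With modified divisor 1600: modified quotas Red 5.397, Blue 2.283, Green 4.351, Gold 5.463.
Rounding down: Red 5, Blue 2, Green 4, Gold 5 (total 16).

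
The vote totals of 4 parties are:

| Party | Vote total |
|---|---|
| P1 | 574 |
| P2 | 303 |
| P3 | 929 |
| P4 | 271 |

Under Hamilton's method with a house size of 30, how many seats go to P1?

8

Standard divisor: 2077 ÷ 30 ≈ 69.233.
Standard quotas: P1 8.291, P2 4.377, P3 13.418, P4 3.914.
Lower quotas: P1 8, P2 4, P3 13, P4 3 (sum 28, leaving 2 seats).
Remainders in descending order: P4 0.914, P3 0.418, P2 0.377, P1 0.291.
Largest remainders: P4, P3 receive the extra seats.
P1 receives 8.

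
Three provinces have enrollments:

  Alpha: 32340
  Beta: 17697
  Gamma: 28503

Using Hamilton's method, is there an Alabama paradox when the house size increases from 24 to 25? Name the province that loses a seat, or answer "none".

At 24 seats: Alpha 10, Beta 5, Gamma 9.
At 25 seats: Alpha 10, Beta 6, Gamma 9.
No province's allocation decreased.

none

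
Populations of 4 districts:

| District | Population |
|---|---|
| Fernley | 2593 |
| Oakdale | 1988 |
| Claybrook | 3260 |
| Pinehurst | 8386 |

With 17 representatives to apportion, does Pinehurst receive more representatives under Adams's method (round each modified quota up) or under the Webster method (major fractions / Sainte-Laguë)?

Adams: Fernley 3, Oakdale 2, Claybrook 4, Pinehurst 8.
Webster: Fernley 3, Oakdale 2, Claybrook 3, Pinehurst 9.
Pinehurst gets 8 under Adams and 9 under Webster.

Webster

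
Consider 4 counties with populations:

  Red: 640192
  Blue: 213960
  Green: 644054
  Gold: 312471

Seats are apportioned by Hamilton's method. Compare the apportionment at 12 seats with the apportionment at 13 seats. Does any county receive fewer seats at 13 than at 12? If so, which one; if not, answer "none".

Blue

At 12 seats: Red 4, Blue 2, Green 4, Gold 2.
At 13 seats: Red 5, Blue 1, Green 5, Gold 2.
Blue drops from 2 to 1.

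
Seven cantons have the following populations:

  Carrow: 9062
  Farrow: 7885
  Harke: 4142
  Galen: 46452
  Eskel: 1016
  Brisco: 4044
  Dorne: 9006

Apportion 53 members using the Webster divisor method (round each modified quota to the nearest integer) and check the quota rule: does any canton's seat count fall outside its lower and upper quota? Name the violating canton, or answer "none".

Galen

Standard quotas: Carrow 5.885, Farrow 5.121, Harke 2.690, Galen 30.168, Eskel 0.660, Brisco 2.626, Dorne 5.849.
Webster allocation: Carrow 6, Farrow 5, Harke 3, Galen 29, Eskel 1, Brisco 3, Dorne 6.
Galen has quota 30.168 (lower 30, upper 31) but receives 29 — outside the quota interval.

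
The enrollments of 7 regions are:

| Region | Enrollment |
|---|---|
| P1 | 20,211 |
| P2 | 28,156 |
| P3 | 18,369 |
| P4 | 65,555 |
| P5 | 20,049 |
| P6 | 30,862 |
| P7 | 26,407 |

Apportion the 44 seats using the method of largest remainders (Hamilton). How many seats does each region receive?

The standard divisor is 209609/44 ≈ 4763.841.
Standard quotas: P1 4.2426, P2 5.9104, P3 3.8559, P4 13.7610, P5 4.2086, P6 6.4784, P7 5.5432.
Lower quotas: P1 4, P2 5, P3 3, P4 13, P5 4, P6 6, P7 5 (sum 40, leaving 4 seats).
Remainders in descending order: P2 0.9104, P3 0.8559, P4 0.7610, P7 0.5432, P6 0.4784, P1 0.2426, P5 0.2086.
The surplus seats go to P2, P3, P4, P7.

P1 4; P2 6; P3 4; P4 14; P5 4; P6 6; P7 6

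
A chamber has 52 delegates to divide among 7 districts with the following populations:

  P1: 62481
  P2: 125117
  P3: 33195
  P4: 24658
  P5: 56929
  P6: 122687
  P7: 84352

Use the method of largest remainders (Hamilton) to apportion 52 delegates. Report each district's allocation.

Standard divisor: 509419 ÷ 52 ≈ 9796.519.
Standard quotas: P1 6.3779, P2 12.7716, P3 3.3884, P4 2.5170, P5 5.8111, P6 12.5235, P7 8.6104.
Lower quotas: P1 6, P2 12, P3 3, P4 2, P5 5, P6 12, P7 8 (sum 48, leaving 4 seats).
Remainders in descending order: P5 0.8111, P2 0.7716, P7 0.6104, P6 0.5235, P4 0.5170, P3 0.3884, P1 0.3779.
Largest remainders: P5, P2, P7, P6 receive the extra seats.

P1: 6, P2: 13, P3: 3, P4: 2, P5: 6, P6: 13, P7: 9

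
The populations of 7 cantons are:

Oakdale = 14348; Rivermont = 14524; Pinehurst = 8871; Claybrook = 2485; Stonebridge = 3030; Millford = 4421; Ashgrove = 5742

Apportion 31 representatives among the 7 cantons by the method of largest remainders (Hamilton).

Total 53421; standard divisor 53421/31 ≈ 1723.258.
Standard quotas: Oakdale 8.3261, Rivermont 8.4282, Pinehurst 5.1478, Claybrook 1.4420, Stonebridge 1.7583, Millford 2.5655, Ashgrove 3.3321.
Lower quotas: Oakdale 8, Rivermont 8, Pinehurst 5, Claybrook 1, Stonebridge 1, Millford 2, Ashgrove 3 (sum 28, leaving 3 seats).
Remainders in descending order: Stonebridge 0.7583, Millford 0.5655, Claybrook 0.4420, Rivermont 0.4282, Ashgrove 0.3321, Oakdale 0.3261, Pinehurst 0.1478.
Largest remainders: Stonebridge, Millford, Claybrook receive the extra seats.

Oakdale=8, Rivermont=8, Pinehurst=5, Claybrook=2, Stonebridge=2, Millford=3, Ashgrove=3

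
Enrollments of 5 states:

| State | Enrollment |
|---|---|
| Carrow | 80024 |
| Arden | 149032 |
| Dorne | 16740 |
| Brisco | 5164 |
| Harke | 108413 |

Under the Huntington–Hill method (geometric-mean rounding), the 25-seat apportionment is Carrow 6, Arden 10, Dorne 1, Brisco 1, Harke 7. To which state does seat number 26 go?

Harke

Priority for the next seat is population ÷ (√(s·(s+1))).
Priorities: Carrow 12347.971, Arden 14209.644, Dorne 11836.968, Brisco 3651.499, Harke 14487.297.
Highest priority: Harke.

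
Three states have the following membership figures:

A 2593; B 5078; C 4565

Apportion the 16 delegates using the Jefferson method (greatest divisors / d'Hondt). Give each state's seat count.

Standard divisor 12236/16 ≈ 764.75; standard quotas: A 3.391, B 6.640, C 5.969.
Rounding down gives 3, 6, 5 = 14 seats, so the divisor must be adjusted.
With modified divisor 700: modified quotas A 3.704, B 7.254, C 6.521.
Rounding down: A 3, B 7, C 6 (total 16).

A 3, B 7, C 6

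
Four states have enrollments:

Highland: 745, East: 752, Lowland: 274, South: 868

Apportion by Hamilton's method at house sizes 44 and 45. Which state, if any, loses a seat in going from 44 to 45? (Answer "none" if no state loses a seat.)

Lowland

At 44 seats: Highland 12, East 13, Lowland 5, South 14.
At 45 seats: Highland 13, East 13, Lowland 4, South 15.
Lowland drops from 5 to 4.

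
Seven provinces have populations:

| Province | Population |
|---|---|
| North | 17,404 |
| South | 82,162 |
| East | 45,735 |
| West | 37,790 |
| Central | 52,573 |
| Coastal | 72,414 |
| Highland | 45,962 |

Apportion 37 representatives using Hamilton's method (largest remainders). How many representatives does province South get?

Total 354040; standard divisor 354040/37 ≈ 9568.649.
Standard quotas: North 1.8189, South 8.5866, East 4.7797, West 3.9494, Central 5.4943, Coastal 7.5678, Highland 4.8034.
Lower quotas: North 1, South 8, East 4, West 3, Central 5, Coastal 7, Highland 4 (sum 32, leaving 5 seats).
Remainders in descending order: West 0.9494, North 0.8189, Highland 0.8034, East 0.7797, South 0.5866, Coastal 0.5678, Central 0.4943.
The surplus seats go to West, North, Highland, East, South.
South receives 9.

9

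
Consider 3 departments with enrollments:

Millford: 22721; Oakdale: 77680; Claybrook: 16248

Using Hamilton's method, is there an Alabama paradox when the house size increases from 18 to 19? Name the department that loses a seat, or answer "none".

Claybrook

At 18 seats: Millford 3, Oakdale 12, Claybrook 3.
At 19 seats: Millford 4, Oakdale 13, Claybrook 2.
Claybrook drops from 3 to 2.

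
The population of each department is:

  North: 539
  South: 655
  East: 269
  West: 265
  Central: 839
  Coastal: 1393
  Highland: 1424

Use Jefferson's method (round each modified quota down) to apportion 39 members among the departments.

Standard divisor 5384/39 ≈ 138.051; standard quotas: North 3.904, South 4.745, East 1.949, West 1.920, Central 6.077, Coastal 10.090, Highland 10.315.
Rounding down gives 3, 4, 1, 1, 6, 10, 10 = 35 seats, so the divisor must be adjusted.
With modified divisor 130: modified quotas North 4.146, South 5.038, East 2.069, West 2.038, Central 6.454, Coastal 10.715, Highland 10.954.
Rounding down: North 4, South 5, East 2, West 2, Central 6, Coastal 10, Highland 10 (total 39).

North 4; South 5; East 2; West 2; Central 6; Coastal 10; Highland 10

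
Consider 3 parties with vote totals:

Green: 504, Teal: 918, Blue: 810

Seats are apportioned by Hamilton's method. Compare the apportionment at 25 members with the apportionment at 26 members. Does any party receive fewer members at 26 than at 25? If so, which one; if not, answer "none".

At 25 seats: Green 6, Teal 10, Blue 9.
At 26 seats: Green 6, Teal 11, Blue 9.
No party's allocation decreased.

none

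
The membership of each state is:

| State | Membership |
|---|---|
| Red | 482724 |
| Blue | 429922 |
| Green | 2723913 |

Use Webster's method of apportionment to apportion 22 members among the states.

Red 3; Blue 3; Green 16

Standard divisor 3636559/22 ≈ 165298.136; standard quotas: Red 2.920, Blue 2.601, Green 16.479.
Rounding to the nearest integer gives Red 3, Blue 3, Green 16 — total 22, matching the house size, so no adjustment is needed.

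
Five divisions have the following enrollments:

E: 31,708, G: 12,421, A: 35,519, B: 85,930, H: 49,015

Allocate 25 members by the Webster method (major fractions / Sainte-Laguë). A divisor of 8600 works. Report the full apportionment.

E: 4; G: 1; A: 4; B: 10; H: 6

With modified divisor 8600: modified quotas E 3.687, G 1.444, A 4.130, B 9.992, H 5.699.
Rounding to the nearest integer: E 4, G 1, A 4, B 10, H 6 (total 25).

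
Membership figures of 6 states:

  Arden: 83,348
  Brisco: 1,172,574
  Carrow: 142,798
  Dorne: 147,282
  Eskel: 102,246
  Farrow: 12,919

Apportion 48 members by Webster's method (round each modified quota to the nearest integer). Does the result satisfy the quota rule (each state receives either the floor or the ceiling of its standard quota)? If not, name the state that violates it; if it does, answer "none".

Standard quotas: Arden 2.408, Brisco 33.882, Carrow 4.126, Dorne 4.256, Eskel 2.954, Farrow 0.373.
Webster allocation: Arden 2, Brisco 35, Carrow 4, Dorne 4, Eskel 3, Farrow 0.
Brisco has quota 33.882 (lower 33, upper 34) but receives 35 — outside the quota interval.

Brisco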